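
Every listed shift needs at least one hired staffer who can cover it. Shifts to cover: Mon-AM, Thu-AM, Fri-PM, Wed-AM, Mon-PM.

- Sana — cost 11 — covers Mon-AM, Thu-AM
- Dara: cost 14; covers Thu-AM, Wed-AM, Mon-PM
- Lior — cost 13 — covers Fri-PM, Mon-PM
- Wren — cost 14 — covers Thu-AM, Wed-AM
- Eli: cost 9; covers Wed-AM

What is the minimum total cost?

33

This is an integer covering problem.
The greedy cost-per-new-shift heuristic would pick Dara, Sana, and Lior for 38, but a cheaper cover exists.
Choose Sana, Lior, and Eli: together they cover Mon-AM, Thu-AM, Fri-PM, Wed-AM, Mon-PM — every shift.
Total cost: 11 + 13 + 9 = 33.
No cover costs less than 33.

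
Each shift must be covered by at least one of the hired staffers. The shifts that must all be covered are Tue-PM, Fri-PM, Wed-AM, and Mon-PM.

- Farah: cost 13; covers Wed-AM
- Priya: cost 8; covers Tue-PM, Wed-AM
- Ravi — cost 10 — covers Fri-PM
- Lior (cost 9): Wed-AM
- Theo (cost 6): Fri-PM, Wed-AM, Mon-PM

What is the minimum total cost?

14

Choose Priya and Theo: together they cover Tue-PM, Fri-PM, Wed-AM, Mon-PM — every shift.
Total cost: 8 + 6 = 14.
No cover costs less than 14.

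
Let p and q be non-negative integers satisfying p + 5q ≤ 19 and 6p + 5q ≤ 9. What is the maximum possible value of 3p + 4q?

(p,q)=(0,1) is feasible, giving 4.
(p,q)=(1,0) is feasible, giving 3.
(p,q)=(0,0) is feasible, giving 0.
The best lattice point is (0,1), giving 4.

4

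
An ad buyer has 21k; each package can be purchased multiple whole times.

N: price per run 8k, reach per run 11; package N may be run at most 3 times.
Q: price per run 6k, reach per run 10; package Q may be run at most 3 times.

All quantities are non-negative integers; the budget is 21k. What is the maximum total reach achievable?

Q has the best ratio (10/6); taking only Q gives at most 3×10 = 30 (stopped by the price limit).
Mixing does better — 1×N and 2×Q: price 20 ≤ 21, reach 1·11 + 2·10 = 31.

31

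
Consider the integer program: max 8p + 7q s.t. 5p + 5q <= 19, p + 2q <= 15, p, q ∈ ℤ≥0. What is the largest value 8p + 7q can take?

Relaxing integrality, the LP optimum is 30.40 at (p,q) = (3.8, 0), which is not an integer point.
(p,q)=(3,0): 5·3+5·0=15≤19, 1·3+2·0=3≤15, objective 24.
(p,q)=(2,1): 5·2+5·1=15≤19, 1·2+2·1=4≤15, objective 23.
(p,q)=(2,0): 5·2+5·0=10≤19, 1·2+2·0=2≤15, objective 16.
The best lattice point is (3,0), giving 24.

24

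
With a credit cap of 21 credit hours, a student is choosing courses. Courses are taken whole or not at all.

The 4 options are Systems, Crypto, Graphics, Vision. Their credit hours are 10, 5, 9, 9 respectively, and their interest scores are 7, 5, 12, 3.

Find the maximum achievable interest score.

19

This is an integer program with binary decision variables.
Allowing fractional choices, the relaxed optimum would be about 21.9, but courses are indivisible.
Graphics + Vision: credit hours 9 + 9 = 18 ≤ 21, interest score 12 + 3 = 15.
Crypto + Graphics: credit hours 5 + 9 = 14 ≤ 21, interest score 5 + 12 = 17.
Systems + Graphics: credit hours 10 + 9 = 19 ≤ 21, interest score 7 + 12 = 19.
Best is Systems and Graphics with total interest score 19.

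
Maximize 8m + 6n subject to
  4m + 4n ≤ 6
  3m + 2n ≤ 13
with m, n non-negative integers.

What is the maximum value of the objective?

8

Relaxing integrality, the LP optimum is 12.00 at (m,n) = (1.5, 0), which is not an integer point.
(m,n)=(1,0) is feasible, giving 8.
(m,n)=(0,1) is feasible, giving 6.
(m,n)=(0,0) is feasible, giving 0.
The best lattice point is (1,0), giving 8.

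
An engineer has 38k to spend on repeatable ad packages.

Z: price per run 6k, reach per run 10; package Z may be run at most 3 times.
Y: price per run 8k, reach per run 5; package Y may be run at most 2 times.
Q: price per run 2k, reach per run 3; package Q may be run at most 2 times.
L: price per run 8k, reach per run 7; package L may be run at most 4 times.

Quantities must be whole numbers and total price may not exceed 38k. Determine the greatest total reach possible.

50

Z has the best ratio (10/6); taking only Z gives at most 3×10 = 30 (stopped by the supply cap of 3).
Mixing does better — 3×Z, 2×Q, and 2×L: price 38 ≤ 38, reach 3·10 + 2·3 + 2·7 = 50.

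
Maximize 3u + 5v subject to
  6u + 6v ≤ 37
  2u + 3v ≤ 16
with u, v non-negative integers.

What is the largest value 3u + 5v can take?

26

(u,v)=(2,4) is feasible, giving 26.
(u,v)=(0,5) is feasible, giving 25.
(u,v)=(3,3) is feasible, giving 24.
(u,v)=(1,4) is feasible, giving 23.
No feasible integer point exceeds 26.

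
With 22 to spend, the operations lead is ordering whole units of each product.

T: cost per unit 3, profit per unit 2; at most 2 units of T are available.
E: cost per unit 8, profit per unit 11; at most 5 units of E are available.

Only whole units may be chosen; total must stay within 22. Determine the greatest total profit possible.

26

E has the best ratio (11/8); taking only E gives at most 2×11 = 22 (stopped by the cost limit).
Mixing does better — 2×T and 2×E: cost 22 ≤ 22, profit 2·2 + 2·11 = 26.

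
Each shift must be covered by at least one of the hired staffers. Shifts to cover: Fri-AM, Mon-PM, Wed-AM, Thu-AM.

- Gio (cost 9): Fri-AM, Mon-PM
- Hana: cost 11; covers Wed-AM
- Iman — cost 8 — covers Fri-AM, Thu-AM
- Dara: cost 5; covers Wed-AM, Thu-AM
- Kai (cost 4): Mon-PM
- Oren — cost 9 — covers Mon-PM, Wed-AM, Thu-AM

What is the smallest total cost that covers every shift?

14

Choose Gio and Dara: together they cover Fri-AM, Mon-PM, Wed-AM, Thu-AM — every shift.
Total cost: 9 + 5 = 14.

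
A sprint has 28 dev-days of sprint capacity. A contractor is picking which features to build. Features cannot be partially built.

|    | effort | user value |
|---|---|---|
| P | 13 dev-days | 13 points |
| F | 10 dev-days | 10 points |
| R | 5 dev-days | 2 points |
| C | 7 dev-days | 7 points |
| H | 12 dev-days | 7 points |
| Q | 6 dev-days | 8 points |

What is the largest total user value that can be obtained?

Allowing fractional choices, the relaxed optimum would be about 30.0, but features are indivisible.
F + R + C + Q: effort 10 + 5 + 7 + 6 = 28 ≤ 28, user value 10 + 2 + 7 + 8 = 27.
P + C + Q: effort 13 + 7 + 6 = 26 ≤ 28, user value 13 + 7 + 8 = 28.
F + C + Q: effort 10 + 7 + 6 = 23 ≤ 28, user value 10 + 7 + 8 = 25.
Best is P, C, and Q with total user value 28.

28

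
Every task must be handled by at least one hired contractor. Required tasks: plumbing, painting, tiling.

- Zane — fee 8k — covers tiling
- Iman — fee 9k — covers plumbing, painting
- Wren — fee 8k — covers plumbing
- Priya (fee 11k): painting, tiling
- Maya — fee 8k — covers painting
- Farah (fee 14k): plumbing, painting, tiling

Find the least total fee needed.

The greedy cost-per-new-task heuristic would pick Iman and Zane for 17, but a cheaper cover exists.
Farah alone covers plumbing, painting, tiling — every task.
Total fee: 14.
No cover costs less than 14.

14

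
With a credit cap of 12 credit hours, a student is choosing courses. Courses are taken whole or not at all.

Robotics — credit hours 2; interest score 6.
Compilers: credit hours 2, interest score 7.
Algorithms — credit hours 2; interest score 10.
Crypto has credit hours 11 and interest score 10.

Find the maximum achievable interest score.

23

Allowing fractional choices, the relaxed optimum would be about 28.5, but courses are indivisible.
Compilers + Algorithms: credit hours 2 + 2 = 4 ≤ 12, interest score 7 + 10 = 17.
Robotics + Compilers + Algorithms: credit hours 2 + 2 + 2 = 6 ≤ 12, interest score 6 + 7 + 10 = 23.
Best is Robotics, Compilers, and Algorithms with total interest score 23.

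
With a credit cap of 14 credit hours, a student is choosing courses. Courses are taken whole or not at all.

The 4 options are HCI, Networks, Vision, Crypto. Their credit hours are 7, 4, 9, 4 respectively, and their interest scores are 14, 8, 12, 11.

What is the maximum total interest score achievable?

Allowing fractional choices, the relaxed optimum would be about 31.0, but courses are indivisible.
HCI + Crypto: credit hours 7 + 4 = 11 ≤ 14, interest score 14 + 11 = 25.
Vision + Crypto: credit hours 9 + 4 = 13 ≤ 14, interest score 12 + 11 = 23.
HCI + Networks: credit hours 7 + 4 = 11 ≤ 14, interest score 14 + 8 = 22.
Best is HCI and Crypto with total interest score 25.

25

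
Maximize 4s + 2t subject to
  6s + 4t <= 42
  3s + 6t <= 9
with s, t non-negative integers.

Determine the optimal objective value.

12

(s,t)=(3,0) is feasible, giving 12.
(s,t)=(2,0) is feasible, giving 8.
No feasible integer point exceeds 12.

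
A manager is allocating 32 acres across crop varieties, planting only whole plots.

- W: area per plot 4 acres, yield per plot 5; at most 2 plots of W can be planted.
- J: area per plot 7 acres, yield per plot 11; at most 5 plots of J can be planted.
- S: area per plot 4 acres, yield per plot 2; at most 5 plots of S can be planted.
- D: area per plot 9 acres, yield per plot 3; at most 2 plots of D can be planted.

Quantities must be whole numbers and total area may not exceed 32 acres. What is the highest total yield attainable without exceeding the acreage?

This is a bounded integer knapsack.
Take 1×W and 4×J: area 32 ≤ 32, yield 1·5 + 4·11 = 49.
No other integer combination yields more.

49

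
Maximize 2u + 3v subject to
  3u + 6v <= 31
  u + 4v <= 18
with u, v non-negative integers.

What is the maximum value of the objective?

20

(u,v)=(10,0): 3·10+6·0=30≤31, 1·10+4·0=10≤18, objective 20.
(u,v)=(9,0): 3·9+6·0=27≤31, 1·9+4·0=9≤18, objective 18.
The best lattice point is (10,0), giving 20.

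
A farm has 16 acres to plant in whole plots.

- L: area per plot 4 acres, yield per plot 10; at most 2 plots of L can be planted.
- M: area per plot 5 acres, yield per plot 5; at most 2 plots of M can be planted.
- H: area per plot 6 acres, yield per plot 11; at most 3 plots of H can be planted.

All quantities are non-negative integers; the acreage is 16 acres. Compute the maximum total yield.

32

L has the best ratio (10/4); taking only L gives at most 2×10 = 20 (stopped by the supply cap of 2).
Mixing does better — 1×L and 2×H: area 16 ≤ 16, yield 1·10 + 2·11 = 32.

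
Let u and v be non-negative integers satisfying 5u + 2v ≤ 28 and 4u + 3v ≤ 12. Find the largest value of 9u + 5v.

(u,v)=(3,0) is feasible, giving 27.
(u,v)=(2,1) is feasible, giving 23.
(u,v)=(2,0) is feasible, giving 18.
Maximum is 27 at (u,v)=(3,0).

27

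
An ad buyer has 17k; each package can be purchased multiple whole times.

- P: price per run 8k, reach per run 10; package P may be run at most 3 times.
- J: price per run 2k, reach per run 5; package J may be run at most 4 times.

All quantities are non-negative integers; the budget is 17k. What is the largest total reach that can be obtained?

30

This is a bounded integer knapsack.
1×P and 3×J: price 14 ≤ 17, reach 1·10 + 3·5 = 25.
1×P and 4×J: price 16 ≤ 17, reach 1·10 + 4·5 = 30.
Best is 30.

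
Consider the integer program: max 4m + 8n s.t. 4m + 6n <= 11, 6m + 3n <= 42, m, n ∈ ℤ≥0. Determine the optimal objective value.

Relaxing integrality, the LP optimum is 14.67 at (m,n) = (0, 1.83), which is not an integer point.
(m,n)=(1,1): 4·1+6·1=10≤11, 6·1+3·1=9≤42, objective 12.
(m,n)=(0,1): 4·0+6·1=6≤11, 6·0+3·1=3≤42, objective 8.
(m,n)=(2,0): 4·2+6·0=8≤11, 6·2+3·0=12≤42, objective 8.
The best lattice point is (1,1), giving 12.

12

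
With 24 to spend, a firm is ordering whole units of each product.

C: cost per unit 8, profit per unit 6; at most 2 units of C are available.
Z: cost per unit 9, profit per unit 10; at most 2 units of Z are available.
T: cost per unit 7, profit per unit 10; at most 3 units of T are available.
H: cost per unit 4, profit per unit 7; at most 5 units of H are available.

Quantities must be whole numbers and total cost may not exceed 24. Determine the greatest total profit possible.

1×T and 4×H: cost 23 ≤ 24, profit 1·10 + 4·7 = 38.
5×H: cost 20 ≤ 24, profit 5·7 = 35.
Best is 38.

38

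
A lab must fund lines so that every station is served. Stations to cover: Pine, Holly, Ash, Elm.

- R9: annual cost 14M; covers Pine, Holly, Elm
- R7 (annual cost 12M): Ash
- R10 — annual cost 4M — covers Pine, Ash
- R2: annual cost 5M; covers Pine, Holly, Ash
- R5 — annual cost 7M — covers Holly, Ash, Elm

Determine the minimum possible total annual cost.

The greedy cost-per-new-station heuristic would pick R2 and R5 for 12, but a cheaper cover exists.
Choose R10 and R5: together they cover Pine, Holly, Ash, Elm — every station.
Total annual cost: 4 + 7 = 11.
No cover costs less than 11.

11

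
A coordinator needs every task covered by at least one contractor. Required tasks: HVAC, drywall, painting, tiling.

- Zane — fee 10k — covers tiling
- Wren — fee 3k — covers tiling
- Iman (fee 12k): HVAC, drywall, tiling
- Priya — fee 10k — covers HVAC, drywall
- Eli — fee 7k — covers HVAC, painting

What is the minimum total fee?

This is a weighted set-cover instance.
The greedy cost-per-new-task heuristic would pick Wren, Eli, and Priya for 20, but a cheaper cover exists.
Choose Iman and Eli: together they cover HVAC, drywall, painting, tiling — every task.
Total fee: 12 + 7 = 19.
No cover costs less than 19.

19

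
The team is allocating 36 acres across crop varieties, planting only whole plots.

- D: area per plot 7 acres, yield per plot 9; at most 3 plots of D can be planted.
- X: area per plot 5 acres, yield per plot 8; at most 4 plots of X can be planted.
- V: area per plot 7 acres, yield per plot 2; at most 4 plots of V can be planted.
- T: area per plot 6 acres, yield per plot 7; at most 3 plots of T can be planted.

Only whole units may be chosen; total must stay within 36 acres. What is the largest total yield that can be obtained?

51

3×D and 3×X: area 36 ≤ 36, yield 3·9 + 3·8 = 51.
2×D and 4×X: area 34 ≤ 36, yield 2·9 + 4·8 = 50.
Best is 51.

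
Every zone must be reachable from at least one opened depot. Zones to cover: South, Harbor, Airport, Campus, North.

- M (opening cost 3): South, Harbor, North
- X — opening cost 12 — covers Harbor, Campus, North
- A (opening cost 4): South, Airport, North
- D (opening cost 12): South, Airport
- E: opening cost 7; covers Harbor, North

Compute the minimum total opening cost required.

16

This is an integer covering problem.
The greedy cost-per-new-zone heuristic would pick M, A, and X for 19, but a cheaper cover exists.
Choose X and A: together they cover South, Harbor, Airport, Campus, North — every zone.
Total opening cost: 12 + 4 = 16.
No cover costs less than 16.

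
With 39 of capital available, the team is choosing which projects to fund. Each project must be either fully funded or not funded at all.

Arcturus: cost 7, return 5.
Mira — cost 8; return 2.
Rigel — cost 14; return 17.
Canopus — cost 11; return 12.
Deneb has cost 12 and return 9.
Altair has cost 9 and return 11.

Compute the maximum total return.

Rigel + Canopus + Altair: cost 14 + 11 + 9 = 34 ≤ 39, return 17 + 12 + 11 = 40.
Rigel + Canopus + Deneb: cost 14 + 11 + 12 = 37 ≤ 39, return 17 + 12 + 9 = 38.
Best is Rigel, Canopus, and Altair with total return 40.

40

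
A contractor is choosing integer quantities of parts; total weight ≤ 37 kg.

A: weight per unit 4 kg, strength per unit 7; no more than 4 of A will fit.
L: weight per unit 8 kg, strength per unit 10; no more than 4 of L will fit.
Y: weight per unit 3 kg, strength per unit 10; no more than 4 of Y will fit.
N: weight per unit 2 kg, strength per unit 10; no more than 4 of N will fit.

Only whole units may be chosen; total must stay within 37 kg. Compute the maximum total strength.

N has the best ratio (10/2); taking only N gives at most 4×10 = 40 (stopped by the supply cap of 4).
Mixing does better — 4×A, 4×Y, and 4×N: weight 36 ≤ 37, strength 4·7 + 4·10 + 4·10 = 108.

108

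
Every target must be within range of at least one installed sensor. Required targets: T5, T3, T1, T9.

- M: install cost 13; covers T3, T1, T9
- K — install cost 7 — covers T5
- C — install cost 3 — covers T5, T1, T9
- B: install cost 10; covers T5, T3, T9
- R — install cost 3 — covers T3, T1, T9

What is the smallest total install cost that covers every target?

6

This is a weighted set-cover instance.
Choose C and R: together they cover T5, T3, T1, T9 — every target.
Total install cost: 3 + 3 = 6.
No cover costs less than 6.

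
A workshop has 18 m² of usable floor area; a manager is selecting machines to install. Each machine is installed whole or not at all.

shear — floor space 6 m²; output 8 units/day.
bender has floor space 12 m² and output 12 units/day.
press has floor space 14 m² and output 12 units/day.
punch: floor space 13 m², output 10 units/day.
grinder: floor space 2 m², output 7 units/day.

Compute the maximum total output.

Allowing fractional choices, the relaxed optimum would be about 25.0, but machines are indivisible.
press + grinder: floor space 14 + 2 = 16 ≤ 18, output 12 + 7 = 19.
bender + grinder: floor space 12 + 2 = 14 ≤ 18, output 12 + 7 = 19.
shear + bender: floor space 6 + 12 = 18 ≤ 18, output 8 + 12 = 20.
Best is shear and bender with total output 20.

20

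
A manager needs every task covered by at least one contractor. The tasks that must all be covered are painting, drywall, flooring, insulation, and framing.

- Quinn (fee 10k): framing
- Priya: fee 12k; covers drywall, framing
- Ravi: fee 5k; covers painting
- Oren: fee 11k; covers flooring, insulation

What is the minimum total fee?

Choose Priya, Ravi, and Oren: together they cover painting, drywall, flooring, insulation, framing — every task.
Total fee: 12 + 5 + 11 = 28.
No cover costs less than 28.

28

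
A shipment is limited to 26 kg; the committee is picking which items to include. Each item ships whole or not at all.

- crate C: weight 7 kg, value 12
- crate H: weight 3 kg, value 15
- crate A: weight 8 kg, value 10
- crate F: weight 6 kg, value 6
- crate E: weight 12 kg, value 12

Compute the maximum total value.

Take crate C, crate H, crate A, and crate F: weight 7 + 3 + 8 + 6 = 24 ≤ 26, value 12 + 15 + 10 + 6 = 43.
No other feasible combination does better.

43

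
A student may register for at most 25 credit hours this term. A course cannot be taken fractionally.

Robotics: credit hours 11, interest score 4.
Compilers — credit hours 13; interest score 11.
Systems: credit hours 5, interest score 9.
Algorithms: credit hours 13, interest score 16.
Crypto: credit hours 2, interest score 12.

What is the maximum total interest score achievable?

This is a 0-1 knapsack instance.
Take Systems, Algorithms, and Crypto: credit hours 5 + 13 + 2 = 20 ≤ 25, interest score 9 + 16 + 12 = 37.
No other feasible combination does better.

37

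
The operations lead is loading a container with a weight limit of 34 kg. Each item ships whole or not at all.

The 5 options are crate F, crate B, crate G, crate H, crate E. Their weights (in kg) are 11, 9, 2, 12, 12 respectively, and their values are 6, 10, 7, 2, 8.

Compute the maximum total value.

Treat it as a binary knapsack problem.
crate F + crate B + crate G + crate E: weight 11 + 9 + 2 + 12 = 34 ≤ 34, value 6 + 10 + 7 + 8 = 31.
crate B + crate G + crate E: weight 9 + 2 + 12 = 23 ≤ 34, value 10 + 7 + 8 = 25.
Best is crate F, crate B, crate G, and crate E with total value 31.

31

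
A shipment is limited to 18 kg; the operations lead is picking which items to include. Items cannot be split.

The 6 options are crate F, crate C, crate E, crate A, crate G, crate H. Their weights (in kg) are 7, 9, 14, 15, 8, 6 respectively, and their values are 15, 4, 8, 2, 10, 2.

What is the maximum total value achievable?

25

crate F + crate G: weight 7 + 8 = 15 ≤ 18, value 15 + 10 = 25.
crate F + crate C: weight 7 + 9 = 16 ≤ 18, value 15 + 4 = 19.
crate F + crate H: weight 7 + 6 = 13 ≤ 18, value 15 + 2 = 17.
Best is crate F and crate G with total value 25.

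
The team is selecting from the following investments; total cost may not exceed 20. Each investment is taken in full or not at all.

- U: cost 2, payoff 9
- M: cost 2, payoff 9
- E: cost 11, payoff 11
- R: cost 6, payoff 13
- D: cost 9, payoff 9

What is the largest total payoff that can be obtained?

40

Allowing fractional choices, the relaxed optimum would be about 41.0, but investments are indivisible.
U + E + R: cost 2 + 11 + 6 = 19 ≤ 20, payoff 9 + 11 + 13 = 33.
U + M + R + D: cost 2 + 2 + 6 + 9 = 19 ≤ 20, payoff 9 + 9 + 13 + 9 = 40.
Best is U, M, R, and D with total payoff 40.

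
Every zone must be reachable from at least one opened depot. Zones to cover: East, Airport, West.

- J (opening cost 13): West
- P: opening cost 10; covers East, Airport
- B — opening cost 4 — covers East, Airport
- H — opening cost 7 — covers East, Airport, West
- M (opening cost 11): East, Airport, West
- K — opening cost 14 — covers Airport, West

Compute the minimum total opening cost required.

This is a weighted set-cover instance.
H alone covers East, Airport, West — every zone.
Total opening cost: 7.

7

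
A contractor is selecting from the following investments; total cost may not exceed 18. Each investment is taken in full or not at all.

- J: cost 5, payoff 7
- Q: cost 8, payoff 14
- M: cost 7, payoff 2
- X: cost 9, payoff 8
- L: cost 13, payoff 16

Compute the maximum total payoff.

23

Take J and L: cost 5 + 13 = 18 ≤ 18, payoff 7 + 16 = 23.
No other feasible combination does better.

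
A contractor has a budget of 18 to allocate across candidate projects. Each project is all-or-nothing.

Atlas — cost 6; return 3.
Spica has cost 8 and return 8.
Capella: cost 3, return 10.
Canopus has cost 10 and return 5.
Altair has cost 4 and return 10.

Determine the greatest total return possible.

Take Spica, Capella, and Altair: cost 8 + 3 + 4 = 15 ≤ 18, return 8 + 10 + 10 = 28.
No other feasible combination does better.

28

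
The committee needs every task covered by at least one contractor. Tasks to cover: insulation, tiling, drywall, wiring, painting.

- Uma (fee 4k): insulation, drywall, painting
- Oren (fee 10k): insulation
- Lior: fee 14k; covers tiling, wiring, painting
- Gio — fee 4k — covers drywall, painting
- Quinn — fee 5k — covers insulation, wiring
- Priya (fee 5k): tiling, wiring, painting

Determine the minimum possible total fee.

9

Choose Uma and Priya: together they cover insulation, tiling, drywall, wiring, painting — every task.
Total fee: 4 + 5 = 9.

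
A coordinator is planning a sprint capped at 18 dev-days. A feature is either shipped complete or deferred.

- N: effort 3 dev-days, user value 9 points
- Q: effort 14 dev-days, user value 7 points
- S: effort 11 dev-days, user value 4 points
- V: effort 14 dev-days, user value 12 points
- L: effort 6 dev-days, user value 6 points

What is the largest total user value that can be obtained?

21

N + L: effort 3 + 6 = 9 ≤ 18, user value 9 + 6 = 15.
N + V: effort 3 + 14 = 17 ≤ 18, user value 9 + 12 = 21.
N + Q: effort 3 + 14 = 17 ≤ 18, user value 9 + 7 = 16.
Best is N and V with total user value 21.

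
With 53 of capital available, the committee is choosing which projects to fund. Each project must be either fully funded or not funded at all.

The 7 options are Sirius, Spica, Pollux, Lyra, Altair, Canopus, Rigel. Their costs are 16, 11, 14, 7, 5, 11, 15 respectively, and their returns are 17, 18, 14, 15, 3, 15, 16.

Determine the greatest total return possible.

Treat it as a binary knapsack problem.
Spica + Lyra + Altair + Canopus + Rigel: cost 11 + 7 + 5 + 11 + 15 = 49 ≤ 53, return 18 + 15 + 3 + 15 + 16 = 67.
Sirius + Spica + Lyra + Altair + Canopus: cost 16 + 11 + 7 + 5 + 11 = 50 ≤ 53, return 17 + 18 + 15 + 3 + 15 = 68.
Best is Sirius, Spica, Lyra, Altair, and Canopus with total return 68.

68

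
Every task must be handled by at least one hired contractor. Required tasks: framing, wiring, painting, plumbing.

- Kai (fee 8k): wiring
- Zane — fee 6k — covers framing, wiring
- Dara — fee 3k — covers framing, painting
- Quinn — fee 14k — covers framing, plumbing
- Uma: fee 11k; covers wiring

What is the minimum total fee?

23

This is a weighted set-cover instance.
Choose Zane, Dara, and Quinn: together they cover framing, wiring, painting, plumbing — every task.
Total fee: 6 + 3 + 14 = 23.
No cover costs less than 23.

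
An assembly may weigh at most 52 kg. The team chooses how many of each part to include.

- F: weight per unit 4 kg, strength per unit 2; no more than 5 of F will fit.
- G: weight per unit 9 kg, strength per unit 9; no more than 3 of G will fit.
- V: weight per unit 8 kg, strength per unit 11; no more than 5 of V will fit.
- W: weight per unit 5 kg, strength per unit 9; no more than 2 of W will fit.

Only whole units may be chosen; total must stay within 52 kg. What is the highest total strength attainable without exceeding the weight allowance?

This is a bounded integer knapsack.
W has the best ratio (9/5); taking only W gives at most 2×9 = 18 (stopped by the supply cap of 2).
Mixing does better — 5×V and 2×W: weight 50 ≤ 52, strength 5·11 + 2·9 = 73.

73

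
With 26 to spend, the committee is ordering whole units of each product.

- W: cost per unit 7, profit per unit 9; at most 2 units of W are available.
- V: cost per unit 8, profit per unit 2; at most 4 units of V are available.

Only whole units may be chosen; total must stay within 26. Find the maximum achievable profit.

20

Take 2×W and 1×V: cost 22 ≤ 26, profit 2·9 + 1·2 = 20.
W has the best ratio (9/7) and is taken to its limit of 2; remaining capacity is filled optimally with the others.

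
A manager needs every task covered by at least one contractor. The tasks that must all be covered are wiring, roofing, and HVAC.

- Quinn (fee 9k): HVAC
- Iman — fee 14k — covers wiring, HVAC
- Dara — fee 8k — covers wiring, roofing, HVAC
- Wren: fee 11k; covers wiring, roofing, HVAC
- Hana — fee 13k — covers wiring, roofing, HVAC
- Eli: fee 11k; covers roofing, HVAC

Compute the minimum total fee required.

8

Dara alone covers wiring, roofing, HVAC — every task.
Total fee: 8.
No cover costs less than 8.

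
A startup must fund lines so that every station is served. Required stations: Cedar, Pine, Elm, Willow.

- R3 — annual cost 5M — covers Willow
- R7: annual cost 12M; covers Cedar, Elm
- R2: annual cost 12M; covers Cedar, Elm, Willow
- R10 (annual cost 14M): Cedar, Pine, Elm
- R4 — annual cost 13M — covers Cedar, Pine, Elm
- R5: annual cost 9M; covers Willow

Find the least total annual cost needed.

18

Choose R3 and R4: together they cover Cedar, Pine, Elm, Willow — every station.
Total annual cost: 5 + 13 = 18.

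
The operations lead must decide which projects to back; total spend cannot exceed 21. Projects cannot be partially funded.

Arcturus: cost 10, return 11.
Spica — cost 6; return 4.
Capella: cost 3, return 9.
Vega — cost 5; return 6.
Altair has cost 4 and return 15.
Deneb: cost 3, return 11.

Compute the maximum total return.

Arcturus + Capella + Altair + Deneb: cost 10 + 3 + 4 + 3 = 20 ≤ 21, return 11 + 9 + 15 + 11 = 46.
Spica + Capella + Vega + Altair + Deneb: cost 6 + 3 + 5 + 4 + 3 = 21 ≤ 21, return 4 + 9 + 6 + 15 + 11 = 45.
Best is Arcturus, Capella, Altair, and Deneb with total return 46.

46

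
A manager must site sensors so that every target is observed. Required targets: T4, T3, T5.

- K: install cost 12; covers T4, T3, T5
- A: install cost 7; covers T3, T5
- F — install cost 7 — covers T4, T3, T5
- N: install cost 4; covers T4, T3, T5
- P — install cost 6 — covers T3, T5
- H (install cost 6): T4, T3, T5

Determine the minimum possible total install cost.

N alone covers T4, T3, T5 — every target.
Total install cost: 4.

4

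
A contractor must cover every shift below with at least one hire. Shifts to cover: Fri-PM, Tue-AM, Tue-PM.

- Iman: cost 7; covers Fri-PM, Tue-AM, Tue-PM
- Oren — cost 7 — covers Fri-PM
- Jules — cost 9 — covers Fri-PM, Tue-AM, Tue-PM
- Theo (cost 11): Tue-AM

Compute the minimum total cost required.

7

Iman alone covers Fri-PM, Tue-AM, Tue-PM — every shift.
Total cost: 7.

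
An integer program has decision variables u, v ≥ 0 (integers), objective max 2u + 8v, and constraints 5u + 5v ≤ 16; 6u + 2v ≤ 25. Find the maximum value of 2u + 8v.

24

The continuous relaxation peaks at (0, 3.2) with value 25.60; rounding to a feasible lattice point costs some objective.
(u,v)=(0,3): 5·0+5·3=15≤16, 6·0+2·3=6≤25, objective 24.
(u,v)=(1,2): 5·1+5·2=15≤16, 6·1+2·2=10≤25, objective 18.
(u,v)=(0,2): 5·0+5·2=10≤16, 6·0+2·2=4≤25, objective 16.
The best lattice point is (0,3), giving 24.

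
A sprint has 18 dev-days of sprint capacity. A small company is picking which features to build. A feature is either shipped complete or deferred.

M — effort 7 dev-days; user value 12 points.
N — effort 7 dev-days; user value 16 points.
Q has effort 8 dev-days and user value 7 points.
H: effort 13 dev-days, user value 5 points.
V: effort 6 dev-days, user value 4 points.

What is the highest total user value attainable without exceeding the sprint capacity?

28

N + Q: effort 7 + 8 = 15 ≤ 18, user value 16 + 7 = 23.
M + N: effort 7 + 7 = 14 ≤ 18, user value 12 + 16 = 28.
Best is M and N with total user value 28.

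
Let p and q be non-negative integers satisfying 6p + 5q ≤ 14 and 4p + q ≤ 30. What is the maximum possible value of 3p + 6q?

12

(p,q)=(0,2) is feasible, giving 12.
(p,q)=(1,1) is feasible, giving 9.
(p,q)=(0,1) is feasible, giving 6.
The best lattice point is (0,2), giving 12.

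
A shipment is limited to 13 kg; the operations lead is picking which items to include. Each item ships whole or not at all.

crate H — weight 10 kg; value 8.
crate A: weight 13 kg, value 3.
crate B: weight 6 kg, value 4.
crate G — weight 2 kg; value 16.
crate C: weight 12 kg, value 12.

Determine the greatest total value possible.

24

This is a 0-1 knapsack instance.
crate B + crate G: weight 6 + 2 = 8 ≤ 13, value 4 + 16 = 20.
crate H + crate G: weight 10 + 2 = 12 ≤ 13, value 8 + 16 = 24.
Best is crate H and crate G with total value 24.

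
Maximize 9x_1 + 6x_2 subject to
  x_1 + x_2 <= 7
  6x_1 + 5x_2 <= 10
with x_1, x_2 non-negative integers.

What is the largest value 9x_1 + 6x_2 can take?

The continuous relaxation peaks at (1.67, 0) with value 15.00; rounding to a feasible lattice point costs some objective.
(x_1,x_2)=(0,2): 1·0+1·2=2≤7, 6·0+5·2=10≤10, objective 12.
(x_1,x_2)=(1,0): 1·1+1·0=1≤7, 6·1+5·0=6≤10, objective 9.
(x_1,x_2)=(0,1): 1·0+1·1=1≤7, 6·0+5·1=5≤10, objective 6.
No feasible integer point exceeds 12.

12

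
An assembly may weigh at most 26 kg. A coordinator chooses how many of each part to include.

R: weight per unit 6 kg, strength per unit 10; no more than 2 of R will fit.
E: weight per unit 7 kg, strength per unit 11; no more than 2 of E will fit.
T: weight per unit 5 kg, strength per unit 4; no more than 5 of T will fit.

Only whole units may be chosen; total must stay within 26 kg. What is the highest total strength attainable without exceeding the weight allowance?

42

2×R and 2×E: weight 26 ≤ 26, strength 2·10 + 2·11 = 42.
1×R, 2×E, and 1×T: weight 25 ≤ 26, strength 1·10 + 2·11 + 1·4 = 36.
Best is 42.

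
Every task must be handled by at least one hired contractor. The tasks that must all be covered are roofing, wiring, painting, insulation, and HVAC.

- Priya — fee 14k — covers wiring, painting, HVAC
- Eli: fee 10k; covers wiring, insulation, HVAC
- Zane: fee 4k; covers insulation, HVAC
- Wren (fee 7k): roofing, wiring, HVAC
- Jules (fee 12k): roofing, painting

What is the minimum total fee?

This is a weighted set-cover instance.
Choose Eli and Jules: together they cover roofing, wiring, painting, insulation, HVAC — every task.
Total fee: 10 + 12 = 22.

22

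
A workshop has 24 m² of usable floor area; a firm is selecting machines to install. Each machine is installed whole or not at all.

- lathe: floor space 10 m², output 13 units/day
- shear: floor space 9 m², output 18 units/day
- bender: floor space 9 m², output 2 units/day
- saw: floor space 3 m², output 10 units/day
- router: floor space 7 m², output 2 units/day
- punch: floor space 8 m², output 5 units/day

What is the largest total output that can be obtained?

This is a 0-1 knapsack instance.
Allowing fractional choices, the relaxed optimum would be about 42.2, but machines are indivisible.
shear + saw + punch: floor space 9 + 3 + 8 = 20 ≤ 24, output 18 + 10 + 5 = 33.
lathe + shear + saw: floor space 10 + 9 + 3 = 22 ≤ 24, output 13 + 18 + 10 = 41.
Best is lathe, shear, and saw with total output 41.

41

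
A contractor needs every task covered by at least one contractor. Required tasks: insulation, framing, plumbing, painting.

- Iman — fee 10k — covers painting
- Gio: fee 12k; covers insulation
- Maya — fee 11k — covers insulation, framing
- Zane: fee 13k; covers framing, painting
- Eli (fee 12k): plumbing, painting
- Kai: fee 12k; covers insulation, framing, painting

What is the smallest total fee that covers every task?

23

Choose Maya and Eli: together they cover insulation, framing, plumbing, painting — every task.
Total fee: 11 + 12 = 23.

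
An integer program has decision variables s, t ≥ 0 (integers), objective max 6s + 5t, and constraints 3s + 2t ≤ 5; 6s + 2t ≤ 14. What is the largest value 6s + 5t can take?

Relaxing integrality, the LP optimum is 12.50 at (s,t) = (0, 2.5), which is not an integer point.
(s,t)=(1,1): 3·1+2·1=5≤5, 6·1+2·1=8≤14, objective 11.
(s,t)=(0,2): 3·0+2·2=4≤5, 6·0+2·2=4≤14, objective 10.
Maximum is 11 at (s,t)=(1,1).

11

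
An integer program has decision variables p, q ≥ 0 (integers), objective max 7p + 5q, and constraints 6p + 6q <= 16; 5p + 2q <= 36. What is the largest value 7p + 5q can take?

(p,q)=(2,0): 6·2+6·0=12≤16, 5·2+2·0=10≤36, objective 14.
(p,q)=(1,1): 6·1+6·1=12≤16, 5·1+2·1=7≤36, objective 12.
(p,q)=(1,0): 6·1+6·0=6≤16, 5·1+2·0=5≤36, objective 7.
The best lattice point is (2,0), giving 14.

14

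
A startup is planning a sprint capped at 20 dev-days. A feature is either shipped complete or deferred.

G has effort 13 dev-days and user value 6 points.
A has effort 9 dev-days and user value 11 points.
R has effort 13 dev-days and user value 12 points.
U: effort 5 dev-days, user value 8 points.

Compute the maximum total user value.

Treat it as a binary knapsack problem.
Allowing fractional choices, the relaxed optimum would be about 24.5, but features are indivisible.
G + U: effort 13 + 5 = 18 ≤ 20, user value 6 + 8 = 14.
R + U: effort 13 + 5 = 18 ≤ 20, user value 12 + 8 = 20.
A + U: effort 9 + 5 = 14 ≤ 20, user value 11 + 8 = 19.
Best is R and U with total user value 20.

20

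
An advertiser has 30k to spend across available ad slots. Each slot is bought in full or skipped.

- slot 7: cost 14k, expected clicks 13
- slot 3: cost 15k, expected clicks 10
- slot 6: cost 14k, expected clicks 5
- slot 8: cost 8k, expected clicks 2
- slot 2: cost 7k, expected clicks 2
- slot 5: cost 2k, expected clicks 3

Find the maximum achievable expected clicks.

Allowing fractional choices, the relaxed optimum would be about 25.3, but ad slots are indivisible.
slot 7 + slot 6 + slot 5: cost 14 + 14 + 2 = 30 ≤ 30, expected clicks 13 + 5 + 3 = 21.
slot 7 + slot 2 + slot 5: cost 14 + 7 + 2 = 23 ≤ 30, expected clicks 13 + 2 + 3 = 18.
slot 7 + slot 3: cost 14 + 15 = 29 ≤ 30, expected clicks 13 + 10 = 23.
Best is slot 7 and slot 3 with total expected clicks 23.

23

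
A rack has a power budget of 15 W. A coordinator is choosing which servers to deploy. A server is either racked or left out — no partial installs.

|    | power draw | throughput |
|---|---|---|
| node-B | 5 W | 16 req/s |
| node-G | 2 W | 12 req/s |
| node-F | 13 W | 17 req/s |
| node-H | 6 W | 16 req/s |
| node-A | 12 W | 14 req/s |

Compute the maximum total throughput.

This is a 0-1 knapsack instance.
node-B + node-G + node-H: power draw 5 + 2 + 6 = 13 ≤ 15, throughput 16 + 12 + 16 = 44.
node-G + node-F: power draw 2 + 13 = 15 ≤ 15, throughput 12 + 17 = 29.
node-B + node-H: power draw 5 + 6 = 11 ≤ 15, throughput 16 + 16 = 32.
Best is node-B, node-G, and node-H with total throughput 44.

44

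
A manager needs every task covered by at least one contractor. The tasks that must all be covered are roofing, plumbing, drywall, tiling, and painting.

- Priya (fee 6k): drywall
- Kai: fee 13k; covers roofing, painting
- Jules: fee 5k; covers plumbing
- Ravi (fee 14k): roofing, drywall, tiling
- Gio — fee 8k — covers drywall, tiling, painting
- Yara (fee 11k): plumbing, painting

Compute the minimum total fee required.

This is an integer covering problem.
The greedy cost-per-new-task heuristic would pick Gio, Jules, and Kai for 26, but a cheaper cover exists.
Choose Ravi and Yara: together they cover roofing, plumbing, drywall, tiling, painting — every task.
Total fee: 14 + 11 = 25.
No cover costs less than 25.

25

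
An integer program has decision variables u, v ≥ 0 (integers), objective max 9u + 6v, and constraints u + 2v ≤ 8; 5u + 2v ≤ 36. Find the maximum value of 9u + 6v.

(u,v)=(7,0): 1·7+2·0=7≤8, 5·7+2·0=35≤36, objective 63.
(u,v)=(6,1): 1·6+2·1=8≤8, 5·6+2·1=32≤36, objective 60.
(u,v)=(6,0): 1·6+2·0=6≤8, 5·6+2·0=30≤36, objective 54.
Maximum is 63 at (u,v)=(7,0).

63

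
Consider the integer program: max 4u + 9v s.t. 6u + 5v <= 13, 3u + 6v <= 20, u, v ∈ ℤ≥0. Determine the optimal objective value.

18

(u,v)=(0,2): 6·0+5·2=10≤13, 3·0+6·2=12≤20, objective 18.
(u,v)=(1,1): 6·1+5·1=11≤13, 3·1+6·1=9≤20, objective 13.
(u,v)=(0,1): 6·0+5·1=5≤13, 3·0+6·1=6≤20, objective 9.
The best lattice point is (0,2), giving 18.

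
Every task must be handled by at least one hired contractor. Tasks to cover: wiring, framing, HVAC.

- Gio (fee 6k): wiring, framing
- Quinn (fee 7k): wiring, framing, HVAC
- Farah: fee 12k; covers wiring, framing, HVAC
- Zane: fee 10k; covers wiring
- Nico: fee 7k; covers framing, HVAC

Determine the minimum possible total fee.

7

Quinn alone covers wiring, framing, HVAC — every task.
Total fee: 7.
No cover costs less than 7.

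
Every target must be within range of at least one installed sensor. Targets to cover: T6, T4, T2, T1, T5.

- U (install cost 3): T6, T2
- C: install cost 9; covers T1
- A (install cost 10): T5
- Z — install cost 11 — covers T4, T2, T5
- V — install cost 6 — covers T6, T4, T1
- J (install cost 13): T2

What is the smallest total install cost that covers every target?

17

The greedy cost-per-new-target heuristic would pick U, V, and A for 19, but a cheaper cover exists.
Choose Z and V: together they cover T6, T4, T2, T1, T5 — every target.
Total install cost: 11 + 6 = 17.
No cover costs less than 17.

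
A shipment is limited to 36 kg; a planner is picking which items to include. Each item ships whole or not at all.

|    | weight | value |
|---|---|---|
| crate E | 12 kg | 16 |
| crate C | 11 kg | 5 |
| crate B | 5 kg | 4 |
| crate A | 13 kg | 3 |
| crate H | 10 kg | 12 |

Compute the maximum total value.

Allowing fractional choices, the relaxed optimum would be about 36.1, but items are indivisible.
crate E + crate C + crate H: weight 12 + 11 + 10 = 33 ≤ 36, value 16 + 5 + 12 = 33.
crate E + crate B + crate H: weight 12 + 5 + 10 = 27 ≤ 36, value 16 + 4 + 12 = 32.
Best is crate E, crate C, and crate H with total value 33.

33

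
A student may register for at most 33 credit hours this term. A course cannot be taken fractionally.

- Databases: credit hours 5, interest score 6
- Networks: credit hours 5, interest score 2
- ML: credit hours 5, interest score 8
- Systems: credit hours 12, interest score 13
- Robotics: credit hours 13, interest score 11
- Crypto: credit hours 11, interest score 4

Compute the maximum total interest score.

32

This is a 0-1 knapsack instance.
Take ML, Systems, and Robotics: credit hours 5 + 12 + 13 = 30 ≤ 33, interest score 8 + 13 + 11 = 32.
No other feasible combination does better.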